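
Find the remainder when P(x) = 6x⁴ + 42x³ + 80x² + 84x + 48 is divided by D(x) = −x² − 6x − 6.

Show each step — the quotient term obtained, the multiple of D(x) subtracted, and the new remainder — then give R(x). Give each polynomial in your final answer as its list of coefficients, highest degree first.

Step 1: lead(6x⁴ + 42x³ + 80x² + 84x + 48) ÷ lead(D) = 6x⁴ ÷ −x² = −6x². Subtract (−6x²)·D = 6x⁴ + 36x³ + 36x². Remainder: 6x³ + 44x² + 84x + 48.
Step 2: lead(6x³ + 44x² + 84x + 48) ÷ lead(D) = 6x³ ÷ −x² = −6x. Subtract (−6x)·D = 6x³ + 36x² + 36x. Remainder: 8x² + 48x + 48.
Step 3: lead(8x² + 48x + 48) ÷ lead(D) = 8x² ÷ −x² = −8. Subtract (−8)·D = 8x² + 48x + 48. Remainder: 0.

R = [0]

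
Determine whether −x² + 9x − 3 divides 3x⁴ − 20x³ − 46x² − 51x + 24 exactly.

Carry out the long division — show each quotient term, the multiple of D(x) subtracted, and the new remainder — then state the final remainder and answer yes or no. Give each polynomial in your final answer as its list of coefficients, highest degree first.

R = [0], so D(x) is a factor of P(x). yes

Step 1: lead(3x⁴ − 20x³ − 46x² − 51x + 24) ÷ lead(D) = 3x⁴ ÷ −x² = −3x². Subtract (−3x²)·D = 3x⁴ − 27x³ + 9x². Remainder: 7x³ − 55x² − 51x + 24.
Step 2: lead(7x³ − 55x² − 51x + 24) ÷ lead(D) = 7x³ ÷ −x² = −7x. Subtract (−7x)·D = 7x³ − 63x² + 21x. Remainder: 8x² − 72x + 24.
Step 3: lead(8x² − 72x + 24) ÷ lead(D) = 8x² ÷ −x² = −8. Subtract (−8)·D = 8x² − 72x + 24. Remainder: 0.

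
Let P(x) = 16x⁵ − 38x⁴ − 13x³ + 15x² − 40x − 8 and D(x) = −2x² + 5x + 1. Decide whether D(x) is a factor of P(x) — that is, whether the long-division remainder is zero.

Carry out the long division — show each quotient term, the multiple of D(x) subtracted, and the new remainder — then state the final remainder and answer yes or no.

R(x) = 0, so D(x) is a factor of P(x). yes

Step 1: lead(16x⁵ − 38x⁴ − 13x³ + 15x² − 40x − 8) ÷ lead(D) = 16x⁵ ÷ −2x² = −8x³. Subtract (−8x³)·D = 16x⁵ − 40x⁴ − 8x³. Remainder: 2x⁴ − 5x³ + 15x² − 40x − 8.
Step 2: lead(2x⁴ − 5x³ + 15x² − 40x − 8) ÷ lead(D) = 2x⁴ ÷ −2x² = −x². Subtract (−x²)·D = 2x⁴ − 5x³ − x². Remainder: 16x² − 40x − 8.
Step 3: lead(16x² − 40x − 8) ÷ lead(D) = 16x² ÷ −2x² = −8. Subtract (−8)·D = 16x² − 40x − 8. Remainder: 0.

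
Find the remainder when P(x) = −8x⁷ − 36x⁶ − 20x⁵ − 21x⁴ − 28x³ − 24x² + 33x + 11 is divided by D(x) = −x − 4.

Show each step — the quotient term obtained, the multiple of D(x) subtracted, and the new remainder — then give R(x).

R(x) = 7

Step 1: lead(−8x⁷ − 36x⁶ − 20x⁵ − 21x⁴ − 28x³ − 24x² + 33x + 11) ÷ lead(D) = −8x⁷ ÷ −x = 8x⁶. Subtract (8x⁶)·D = −8x⁷ − 32x⁶. Remainder: −4x⁶ − 20x⁵ − 21x⁴ − 28x³ − 24x² + 33x + 11.
Step 2: lead(−4x⁶ − 20x⁵ − 21x⁴ − 28x³ − 24x² + 33x + 11) ÷ lead(D) = −4x⁶ ÷ −x = 4x⁵. Subtract (4x⁵)·D = −4x⁶ − 16x⁵. Remainder: −4x⁵ − 21x⁴ − 28x³ − 24x² + 33x + 11.
Step 3: lead(−4x⁵ − 21x⁴ − 28x³ − 24x² + 33x + 11) ÷ lead(D) = −4x⁵ ÷ −x = 4x⁴. Subtract (4x⁴)·D = −4x⁵ − 16x⁴. Remainder: −5x⁴ − 28x³ − 24x² + 33x + 11.
Step 4: lead(−5x⁴ − 28x³ − 24x² + 33x + 11) ÷ lead(D) = −5x⁴ ÷ −x = 5x³. Subtract (5x³)·D = −5x⁴ − 20x³. Remainder: −8x³ − 24x² + 33x + 11.
Step 5: lead(−8x³ − 24x² + 33x + 11) ÷ lead(D) = −8x³ ÷ −x = 8x². Subtract (8x²)·D = −8x³ − 32x². Remainder: 8x² + 33x + 11.
Step 6: lead(8x² + 33x + 11) ÷ lead(D) = 8x² ÷ −x = −8x. Subtract (−8x)·D = 8x² + 32x. Remainder: x + 11.
Step 7: lead(x + 11) ÷ lead(D) = x ÷ −x = −1. Subtract (−1)·D = x + 4. Remainder: 7.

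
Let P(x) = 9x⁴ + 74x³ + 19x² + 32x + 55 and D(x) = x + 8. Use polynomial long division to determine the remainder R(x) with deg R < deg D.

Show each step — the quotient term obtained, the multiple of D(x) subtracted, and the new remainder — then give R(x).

R(x) = −9

Step 1: lead(9x⁴ + 74x³ + 19x² + 32x + 55) ÷ lead(D) = 9x⁴ ÷ x = 9x³. Subtract (9x³)·D = 9x⁴ + 72x³. Remainder: 2x³ + 19x² + 32x + 55.
Step 2: lead(2x³ + 19x² + 32x + 55) ÷ lead(D) = 2x³ ÷ x = 2x². Subtract (2x²)·D = 2x³ + 16x². Remainder: 3x² + 32x + 55.
Step 3: lead(3x² + 32x + 55) ÷ lead(D) = 3x² ÷ x = 3x. Subtract (3x)·D = 3x² + 24x. Remainder: 8x + 55.
Step 4: lead(8x + 55) ÷ lead(D) = 8x ÷ x = 8. Subtract (8)·D = 8x + 64. Remainder: −9.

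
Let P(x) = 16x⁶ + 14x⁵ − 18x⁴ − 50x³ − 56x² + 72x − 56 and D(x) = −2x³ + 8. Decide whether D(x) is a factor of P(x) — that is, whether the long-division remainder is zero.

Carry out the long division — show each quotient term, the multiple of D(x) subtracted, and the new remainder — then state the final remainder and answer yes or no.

Step 1: lead(16x⁶ + 14x⁵ − 18x⁴ − 50x³ − 56x² + 72x − 56) ÷ lead(D) = 16x⁶ ÷ −2x³ = −8x³. Subtract (−8x³)·D = 16x⁶ − 64x³. Remainder: 14x⁵ − 18x⁴ + 14x³ − 56x² + 72x − 56.
Step 2: lead(14x⁵ − 18x⁴ + 14x³ − 56x² + 72x − 56) ÷ lead(D) = 14x⁵ ÷ −2x³ = −7x². Subtract (−7x²)·D = 14x⁵ − 56x². Remainder: −18x⁴ + 14x³ + 72x − 56.
Step 3: lead(−18x⁴ + 14x³ + 72x − 56) ÷ lead(D) = −18x⁴ ÷ −2x³ = 9x. Subtract (9x)·D = −18x⁴ + 72x. Remainder: 14x³ − 56.
Step 4: lead(14x³ − 56) ÷ lead(D) = 14x³ ÷ −2x³ = −7. Subtract (−7)·D = 14x³ − 56. Remainder: 0.

R(x) = 0, so D(x) is a factor of P(x). yes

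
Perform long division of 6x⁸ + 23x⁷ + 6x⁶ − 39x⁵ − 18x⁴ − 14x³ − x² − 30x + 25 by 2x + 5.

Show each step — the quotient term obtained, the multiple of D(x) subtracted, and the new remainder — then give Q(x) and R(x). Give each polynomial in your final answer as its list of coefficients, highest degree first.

Q = [3, 4, -7, -2, -4, 3, -8, 5]; R = [0]

Step 1: lead(6x⁸ + 23x⁷ + 6x⁶ − 39x⁵ − 18x⁴ − 14x³ − x² − 30x + 25) ÷ lead(D) = 6x⁸ ÷ 2x = 3x⁷. Subtract (3x⁷)·D = 6x⁸ + 15x⁷. Remainder: 8x⁷ + 6x⁶ − 39x⁵ − 18x⁴ − 14x³ − x² − 30x + 25.
Step 2: lead(8x⁷ + 6x⁶ − 39x⁵ − 18x⁴ − 14x³ − x² − 30x + 25) ÷ lead(D) = 8x⁷ ÷ 2x = 4x⁶. Subtract (4x⁶)·D = 8x⁷ + 20x⁶. Remainder: −14x⁶ − 39x⁵ − 18x⁴ − 14x³ − x² − 30x + 25.
Step 3: lead(−14x⁶ − 39x⁵ − 18x⁴ − 14x³ − x² − 30x + 25) ÷ lead(D) = −14x⁶ ÷ 2x = −7x⁵. Subtract (−7x⁵)·D = −14x⁶ − 35x⁵. Remainder: −4x⁵ − 18x⁴ − 14x³ − x² − 30x + 25.
Step 4: lead(−4x⁵ − 18x⁴ − 14x³ − x² − 30x + 25) ÷ lead(D) = −4x⁵ ÷ 2x = −2x⁴. Subtract (−2x⁴)·D = −4x⁵ − 10x⁴. Remainder: −8x⁴ − 14x³ − x² − 30x + 25.
Step 5: lead(−8x⁴ − 14x³ − x² − 30x + 25) ÷ lead(D) = −8x⁴ ÷ 2x = −4x³. Subtract (−4x³)·D = −8x⁴ − 20x³. Remainder: 6x³ − x² − 30x + 25.
Step 6: lead(6x³ − x² − 30x + 25) ÷ lead(D) = 6x³ ÷ 2x = 3x². Subtract (3x²)·D = 6x³ + 15x². Remainder: −16x² − 30x + 25.
Step 7: lead(−16x² − 30x + 25) ÷ lead(D) = −16x² ÷ 2x = −8x. Subtract (−8x)·D = −16x² − 40x. Remainder: 10x + 25.
Step 8: lead(10x + 25) ÷ lead(D) = 10x ÷ 2x = 5. Subtract (5)·D = 10x + 25. Remainder: 0.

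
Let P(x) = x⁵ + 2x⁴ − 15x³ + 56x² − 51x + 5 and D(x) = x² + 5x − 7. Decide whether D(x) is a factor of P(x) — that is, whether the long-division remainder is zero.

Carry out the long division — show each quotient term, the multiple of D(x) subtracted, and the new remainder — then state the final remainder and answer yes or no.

Step 1: lead(x⁵ + 2x⁴ − 15x³ + 56x² − 51x + 5) ÷ lead(D) = x⁵ ÷ x² = x³. Subtract (x³)·D = x⁵ + 5x⁴ − 7x³. Remainder: −3x⁴ − 8x³ + 56x² − 51x + 5.
Step 2: lead(−3x⁴ − 8x³ + 56x² − 51x + 5) ÷ lead(D) = −3x⁴ ÷ x² = −3x². Subtract (−3x²)·D = −3x⁴ − 15x³ + 21x². Remainder: 7x³ + 35x² − 51x + 5.
Step 3: lead(7x³ + 35x² − 51x + 5) ÷ lead(D) = 7x³ ÷ x² = 7x. Subtract (7x)·D = 7x³ + 35x² − 49x. Remainder: −2x + 5.

R(x) = −2x + 5, so D(x) is not a factor of P(x). no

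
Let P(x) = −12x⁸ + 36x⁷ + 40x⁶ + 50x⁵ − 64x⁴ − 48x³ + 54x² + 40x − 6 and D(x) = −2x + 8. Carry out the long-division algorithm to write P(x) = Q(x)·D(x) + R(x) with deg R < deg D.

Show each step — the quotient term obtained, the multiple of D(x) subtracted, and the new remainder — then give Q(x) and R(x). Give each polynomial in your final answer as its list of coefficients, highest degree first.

Step 1: lead(−12x⁸ + 36x⁷ + 40x⁶ + 50x⁵ − 64x⁴ − 48x³ + 54x² + 40x − 6) ÷ lead(D) = −12x⁸ ÷ −2x = 6x⁷. Subtract (6x⁷)·D = −12x⁸ + 48x⁷. Remainder: −12x⁷ + 40x⁶ + 50x⁵ − 64x⁴ − 48x³ + 54x² + 40x − 6.
Step 2: lead(−12x⁷ + 40x⁶ + 50x⁵ − 64x⁴ − 48x³ + 54x² + 40x − 6) ÷ lead(D) = −12x⁷ ÷ −2x = 6x⁶. Subtract (6x⁶)·D = −12x⁷ + 48x⁶. Remainder: −8x⁶ + 50x⁵ − 64x⁴ − 48x³ + 54x² + 40x − 6.
Step 3: lead(−8x⁶ + 50x⁵ − 64x⁴ − 48x³ + 54x² + 40x − 6) ÷ lead(D) = −8x⁶ ÷ −2x = 4x⁵. Subtract (4x⁵)·D = −8x⁶ + 32x⁵. Remainder: 18x⁵ − 64x⁴ − 48x³ + 54x² + 40x − 6.
Step 4: lead(18x⁵ − 64x⁴ − 48x³ + 54x² + 40x − 6) ÷ lead(D) = 18x⁵ ÷ −2x = −9x⁴. Subtract (−9x⁴)·D = 18x⁵ − 72x⁴. Remainder: 8x⁴ − 48x³ + 54x² + 40x − 6.
Step 5: lead(8x⁴ − 48x³ + 54x² + 40x − 6) ÷ lead(D) = 8x⁴ ÷ −2x = −4x³. Subtract (−4x³)·D = 8x⁴ − 32x³. Remainder: −16x³ + 54x² + 40x − 6.
Step 6: lead(−16x³ + 54x² + 40x − 6) ÷ lead(D) = −16x³ ÷ −2x = 8x². Subtract (8x²)·D = −16x³ + 64x². Remainder: −10x² + 40x − 6.
Step 7: lead(−10x² + 40x − 6) ÷ lead(D) = −10x² ÷ −2x = 5x. Subtract (5x)·D = −10x² + 40x. Remainder: −6.

Q = [6, 6, 4, -9, -4, 8, 5, 0]; R = [-6]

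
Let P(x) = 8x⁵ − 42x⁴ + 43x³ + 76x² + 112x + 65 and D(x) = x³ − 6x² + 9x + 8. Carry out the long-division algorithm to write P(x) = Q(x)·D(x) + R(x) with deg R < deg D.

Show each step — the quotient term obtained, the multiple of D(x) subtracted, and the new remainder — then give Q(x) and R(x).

Q(x) = 8x² + 6x + 7; R(x) = x + 9

Step 1: lead(8x⁵ − 42x⁴ + 43x³ + 76x² + 112x + 65) ÷ lead(D) = 8x⁵ ÷ x³ = 8x². Subtract (8x²)·D = 8x⁵ − 48x⁴ + 72x³ + 64x². Remainder: 6x⁴ − 29x³ + 12x² + 112x + 65.
Step 2: lead(6x⁴ − 29x³ + 12x² + 112x + 65) ÷ lead(D) = 6x⁴ ÷ x³ = 6x. Subtract (6x)·D = 6x⁴ − 36x³ + 54x² + 48x. Remainder: 7x³ − 42x² + 64x + 65.
Step 3: lead(7x³ − 42x² + 64x + 65) ÷ lead(D) = 7x³ ÷ x³ = 7. Subtract (7)·D = 7x³ − 42x² + 63x + 56. Remainder: x + 9.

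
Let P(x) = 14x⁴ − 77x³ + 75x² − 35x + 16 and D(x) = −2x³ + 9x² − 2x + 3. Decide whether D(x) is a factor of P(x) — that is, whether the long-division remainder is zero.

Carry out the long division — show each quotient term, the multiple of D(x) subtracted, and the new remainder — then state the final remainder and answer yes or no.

Step 1: lead(14x⁴ − 77x³ + 75x² − 35x + 16) ÷ lead(D) = 14x⁴ ÷ −2x³ = −7x. Subtract (−7x)·D = 14x⁴ − 63x³ + 14x² − 21x. Remainder: −14x³ + 61x² − 14x + 16.
Step 2: lead(−14x³ + 61x² − 14x + 16) ÷ lead(D) = −14x³ ÷ −2x³ = 7. Subtract (7)·D = −14x³ + 63x² − 14x + 21. Remainder: −2x² − 5.

R(x) = −2x² − 5, so D(x) is not a factor of P(x). no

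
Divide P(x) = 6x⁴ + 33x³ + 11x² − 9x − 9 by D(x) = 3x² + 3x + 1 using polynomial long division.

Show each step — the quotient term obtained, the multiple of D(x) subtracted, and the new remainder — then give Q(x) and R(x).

Step 1: lead(6x⁴ + 33x³ + 11x² − 9x − 9) ÷ lead(D) = 6x⁴ ÷ 3x² = 2x². Subtract (2x²)·D = 6x⁴ + 6x³ + 2x². Remainder: 27x³ + 9x² − 9x − 9.
Step 2: lead(27x³ + 9x² − 9x − 9) ÷ lead(D) = 27x³ ÷ 3x² = 9x. Subtract (9x)·D = 27x³ + 27x² + 9x. Remainder: −18x² − 18x − 9.
Step 3: lead(−18x² − 18x − 9) ÷ lead(D) = −18x² ÷ 3x² = −6. Subtract (−6)·D = −18x² − 18x − 6. Remainder: −3.

Q(x) = 2x² + 9x − 6; R(x) = −3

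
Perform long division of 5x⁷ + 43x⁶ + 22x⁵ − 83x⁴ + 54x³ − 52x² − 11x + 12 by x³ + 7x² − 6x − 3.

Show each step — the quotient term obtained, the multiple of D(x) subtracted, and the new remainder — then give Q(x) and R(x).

Step 1: lead(5x⁷ + 43x⁶ + 22x⁵ − 83x⁴ + 54x³ − 52x² − 11x + 12) ÷ lead(D) = 5x⁷ ÷ x³ = 5x⁴. Subtract (5x⁴)·D = 5x⁷ + 35x⁶ − 30x⁵ − 15x⁴. Remainder: 8x⁶ + 52x⁵ − 68x⁴ + 54x³ − 52x² − 11x + 12.
Step 2: lead(8x⁶ + 52x⁵ − 68x⁴ + 54x³ − 52x² − 11x + 12) ÷ lead(D) = 8x⁶ ÷ x³ = 8x³. Subtract (8x³)·D = 8x⁶ + 56x⁵ − 48x⁴ − 24x³. Remainder: −4x⁵ − 20x⁴ + 78x³ − 52x² − 11x + 12.
Step 3: lead(−4x⁵ − 20x⁴ + 78x³ − 52x² − 11x + 12) ÷ lead(D) = −4x⁵ ÷ x³ = −4x². Subtract (−4x²)·D = −4x⁵ − 28x⁴ + 24x³ + 12x². Remainder: 8x⁴ + 54x³ − 64x² − 11x + 12.
Step 4: lead(8x⁴ + 54x³ − 64x² − 11x + 12) ÷ lead(D) = 8x⁴ ÷ x³ = 8x. Subtract (8x)·D = 8x⁴ + 56x³ − 48x² − 24x. Remainder: −2x³ − 16x² + 13x + 12.
Step 5: lead(−2x³ − 16x² + 13x + 12) ÷ lead(D) = −2x³ ÷ x³ = −2. Subtract (−2)·D = −2x³ − 14x² + 12x + 6. Remainder: −2x² + x + 6.

Q(x) = 5x⁴ + 8x³ − 4x² + 8x − 2; R(x) = −2x² + x + 6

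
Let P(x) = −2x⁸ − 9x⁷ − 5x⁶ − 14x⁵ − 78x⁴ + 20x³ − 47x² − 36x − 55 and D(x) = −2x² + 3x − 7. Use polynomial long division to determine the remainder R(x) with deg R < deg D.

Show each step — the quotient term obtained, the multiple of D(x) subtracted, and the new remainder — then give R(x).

R(x) = 8

Step 1: lead(−2x⁸ − 9x⁷ − 5x⁶ − 14x⁵ − 78x⁴ + 20x³ − 47x² − 36x − 55) ÷ lead(D) = −2x⁸ ÷ −2x² = x⁶. Subtract (x⁶)·D = −2x⁸ + 3x⁷ − 7x⁶. Remainder: −12x⁷ + 2x⁶ − 14x⁵ − 78x⁴ + 20x³ − 47x² − 36x − 55.
Step 2: lead(−12x⁷ + 2x⁶ − 14x⁵ − 78x⁴ + 20x³ − 47x² − 36x − 55) ÷ lead(D) = −12x⁷ ÷ −2x² = 6x⁵. Subtract (6x⁵)·D = −12x⁷ + 18x⁶ − 42x⁵. Remainder: −16x⁶ + 28x⁵ − 78x⁴ + 20x³ − 47x² − 36x − 55.
Step 3: lead(−16x⁶ + 28x⁵ − 78x⁴ + 20x³ − 47x² − 36x − 55) ÷ lead(D) = −16x⁶ ÷ −2x² = 8x⁴. Subtract (8x⁴)·D = −16x⁶ + 24x⁵ − 56x⁴. Remainder: 4x⁵ − 22x⁴ + 20x³ − 47x² − 36x − 55.
Step 4: lead(4x⁵ − 22x⁴ + 20x³ − 47x² − 36x − 55) ÷ lead(D) = 4x⁵ ÷ −2x² = −2x³. Subtract (−2x³)·D = 4x⁵ − 6x⁴ + 14x³. Remainder: −16x⁴ + 6x³ − 47x² − 36x − 55.
Step 5: lead(−16x⁴ + 6x³ − 47x² − 36x − 55) ÷ lead(D) = −16x⁴ ÷ −2x² = 8x². Subtract (8x²)·D = −16x⁴ + 24x³ − 56x². Remainder: −18x³ + 9x² − 36x − 55.
Step 6: lead(−18x³ + 9x² − 36x − 55) ÷ lead(D) = −18x³ ÷ −2x² = 9x. Subtract (9x)·D = −18x³ + 27x² − 63x. Remainder: −18x² + 27x − 55.
Step 7: lead(−18x² + 27x − 55) ÷ lead(D) = −18x² ÷ −2x² = 9. Subtract (9)·D = −18x² + 27x − 63. Remainder: 8.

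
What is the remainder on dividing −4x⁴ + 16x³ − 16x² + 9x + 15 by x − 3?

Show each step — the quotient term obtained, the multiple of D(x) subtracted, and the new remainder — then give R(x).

R(x) = 6

Step 1: lead(−4x⁴ + 16x³ − 16x² + 9x + 15) ÷ lead(D) = −4x⁴ ÷ x = −4x³. Subtract (−4x³)·D = −4x⁴ + 12x³. Remainder: 4x³ − 16x² + 9x + 15.
Step 2: lead(4x³ − 16x² + 9x + 15) ÷ lead(D) = 4x³ ÷ x = 4x². Subtract (4x²)·D = 4x³ − 12x². Remainder: −4x² + 9x + 15.
Step 3: lead(−4x² + 9x + 15) ÷ lead(D) = −4x² ÷ x = −4x. Subtract (−4x)·D = −4x² + 12x. Remainder: −3x + 15.
Step 4: lead(−3x + 15) ÷ lead(D) = −3x ÷ x = −3. Subtract (−3)·D = −3x + 9. Remainder: 6.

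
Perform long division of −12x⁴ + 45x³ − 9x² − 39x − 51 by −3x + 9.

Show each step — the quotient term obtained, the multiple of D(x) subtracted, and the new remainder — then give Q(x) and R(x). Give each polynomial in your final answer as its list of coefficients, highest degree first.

Step 1: lead(−12x⁴ + 45x³ − 9x² − 39x − 51) ÷ lead(D) = −12x⁴ ÷ −3x = 4x³. Subtract (4x³)·D = −12x⁴ + 36x³. Remainder: 9x³ − 9x² − 39x − 51.
Step 2: lead(9x³ − 9x² − 39x − 51) ÷ lead(D) = 9x³ ÷ −3x = −3x². Subtract (−3x²)·D = 9x³ − 27x². Remainder: 18x² − 39x − 51.
Step 3: lead(18x² − 39x − 51) ÷ lead(D) = 18x² ÷ −3x = −6x. Subtract (−6x)·D = 18x² − 54x. Remainder: 15x − 51.
Step 4: lead(15x − 51) ÷ lead(D) = 15x ÷ −3x = −5. Subtract (−5)·D = 15x − 45. Remainder: −6.

Q = [4, -3, -6, -5]; R = [-6]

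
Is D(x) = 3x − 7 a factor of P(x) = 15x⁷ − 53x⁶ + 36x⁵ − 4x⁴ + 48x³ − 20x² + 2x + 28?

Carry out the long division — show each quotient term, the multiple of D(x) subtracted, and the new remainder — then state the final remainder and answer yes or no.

Step 1: lead(15x⁷ − 53x⁶ + 36x⁵ − 4x⁴ + 48x³ − 20x² + 2x + 28) ÷ lead(D) = 15x⁷ ÷ 3x = 5x⁶. Subtract (5x⁶)·D = 15x⁷ − 35x⁶. Remainder: −18x⁶ + 36x⁵ − 4x⁴ + 48x³ − 20x² + 2x + 28.
Step 2: lead(−18x⁶ + 36x⁵ − 4x⁴ + 48x³ − 20x² + 2x + 28) ÷ lead(D) = −18x⁶ ÷ 3x = −6x⁵. Subtract (−6x⁵)·D = −18x⁶ + 42x⁵. Remainder: −6x⁵ − 4x⁴ + 48x³ − 20x² + 2x + 28.
Step 3: lead(−6x⁵ − 4x⁴ + 48x³ − 20x² + 2x + 28) ÷ lead(D) = −6x⁵ ÷ 3x = −2x⁴. Subtract (−2x⁴)·D = −6x⁵ + 14x⁴. Remainder: −18x⁴ + 48x³ − 20x² + 2x + 28.
Step 4: lead(−18x⁴ + 48x³ − 20x² + 2x + 28) ÷ lead(D) = −18x⁴ ÷ 3x = −6x³. Subtract (−6x³)·D = −18x⁴ + 42x³. Remainder: 6x³ − 20x² + 2x + 28.
Step 5: lead(6x³ − 20x² + 2x + 28) ÷ lead(D) = 6x³ ÷ 3x = 2x². Subtract (2x²)·D = 6x³ − 14x². Remainder: −6x² + 2x + 28.
Step 6: lead(−6x² + 2x + 28) ÷ lead(D) = −6x² ÷ 3x = −2x. Subtract (−2x)·D = −6x² + 14x. Remainder: −12x + 28.
Step 7: lead(−12x + 28) ÷ lead(D) = −12x ÷ 3x = −4. Subtract (−4)·D = −12x + 28. Remainder: 0.

R(x) = 0, so D(x) is a factor of P(x). yes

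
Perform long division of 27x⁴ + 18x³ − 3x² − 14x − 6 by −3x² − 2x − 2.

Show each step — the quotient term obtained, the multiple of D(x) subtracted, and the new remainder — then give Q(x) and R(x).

Step 1: lead(27x⁴ + 18x³ − 3x² − 14x − 6) ÷ lead(D) = 27x⁴ ÷ −3x² = −9x². Subtract (−9x²)·D = 27x⁴ + 18x³ + 18x². Remainder: −21x² − 14x − 6.
Step 2: lead(−21x² − 14x − 6) ÷ lead(D) = −21x² ÷ −3x² = 7. Subtract (7)·D = −21x² − 14x − 14. Remainder: 8.

Q(x) = −9x² + 7; R(x) = 8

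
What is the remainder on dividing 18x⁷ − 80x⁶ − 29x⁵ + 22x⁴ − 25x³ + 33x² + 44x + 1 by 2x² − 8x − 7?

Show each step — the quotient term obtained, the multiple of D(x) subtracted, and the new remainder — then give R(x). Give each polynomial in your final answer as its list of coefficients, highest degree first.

Step 1: lead(18x⁷ − 80x⁶ − 29x⁵ + 22x⁴ − 25x³ + 33x² + 44x + 1) ÷ lead(D) = 18x⁷ ÷ 2x² = 9x⁵. Subtract (9x⁵)·D = 18x⁷ − 72x⁶ − 63x⁵. Remainder: −8x⁶ + 34x⁵ + 22x⁴ − 25x³ + 33x² + 44x + 1.
Step 2: lead(−8x⁶ + 34x⁵ + 22x⁴ − 25x³ + 33x² + 44x + 1) ÷ lead(D) = −8x⁶ ÷ 2x² = −4x⁴. Subtract (−4x⁴)·D = −8x⁶ + 32x⁵ + 28x⁴. Remainder: 2x⁵ − 6x⁴ − 25x³ + 33x² + 44x + 1.
Step 3: lead(2x⁵ − 6x⁴ − 25x³ + 33x² + 44x + 1) ÷ lead(D) = 2x⁵ ÷ 2x² = x³. Subtract (x³)·D = 2x⁵ − 8x⁴ − 7x³. Remainder: 2x⁴ − 18x³ + 33x² + 44x + 1.
Step 4: lead(2x⁴ − 18x³ + 33x² + 44x + 1) ÷ lead(D) = 2x⁴ ÷ 2x² = x². Subtract (x²)·D = 2x⁴ − 8x³ − 7x². Remainder: −10x³ + 40x² + 44x + 1.
Step 5: lead(−10x³ + 40x² + 44x + 1) ÷ lead(D) = −10x³ ÷ 2x² = −5x. Subtract (−5x)·D = −10x³ + 40x² + 35x. Remainder: 9x + 1.

R = [9, 1]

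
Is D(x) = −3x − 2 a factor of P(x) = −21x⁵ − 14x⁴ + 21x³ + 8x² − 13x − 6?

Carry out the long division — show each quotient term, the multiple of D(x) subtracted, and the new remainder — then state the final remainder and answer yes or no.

R(x) = 0, so D(x) is a factor of P(x). yes

Step 1: lead(−21x⁵ − 14x⁴ + 21x³ + 8x² − 13x − 6) ÷ lead(D) = −21x⁵ ÷ −3x = 7x⁴. Subtract (7x⁴)·D = −21x⁵ − 14x⁴. Remainder: 21x³ + 8x² − 13x − 6.
Step 2: lead(21x³ + 8x² − 13x − 6) ÷ lead(D) = 21x³ ÷ −3x = −7x². Subtract (−7x²)·D = 21x³ + 14x². Remainder: −6x² − 13x − 6.
Step 3: lead(−6x² − 13x − 6) ÷ lead(D) = −6x² ÷ −3x = 2x. Subtract (2x)·D = −6x² − 4x. Remainder: −9x − 6.
Step 4: lead(−9x − 6) ÷ lead(D) = −9x ÷ −3x = 3. Subtract (3)·D = −9x − 6. Remainder: 0.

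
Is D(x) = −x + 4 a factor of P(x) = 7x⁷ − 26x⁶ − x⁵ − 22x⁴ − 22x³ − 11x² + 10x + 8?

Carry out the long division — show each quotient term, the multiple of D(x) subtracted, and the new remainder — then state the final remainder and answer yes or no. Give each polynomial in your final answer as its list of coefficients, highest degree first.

Step 1: lead(7x⁷ − 26x⁶ − x⁵ − 22x⁴ − 22x³ − 11x² + 10x + 8) ÷ lead(D) = 7x⁷ ÷ −x = −7x⁶. Subtract (−7x⁶)·D = 7x⁷ − 28x⁶. Remainder: 2x⁶ − x⁵ − 22x⁴ − 22x³ − 11x² + 10x + 8.
Step 2: lead(2x⁶ − x⁵ − 22x⁴ − 22x³ − 11x² + 10x + 8) ÷ lead(D) = 2x⁶ ÷ −x = −2x⁵. Subtract (−2x⁵)·D = 2x⁶ − 8x⁵. Remainder: 7x⁵ − 22x⁴ − 22x³ − 11x² + 10x + 8.
Step 3: lead(7x⁵ − 22x⁴ − 22x³ − 11x² + 10x + 8) ÷ lead(D) = 7x⁵ ÷ −x = −7x⁴. Subtract (−7x⁴)·D = 7x⁵ − 28x⁴. Remainder: 6x⁴ − 22x³ − 11x² + 10x + 8.
Step 4: lead(6x⁴ − 22x³ − 11x² + 10x + 8) ÷ lead(D) = 6x⁴ ÷ −x = −6x³. Subtract (−6x³)·D = 6x⁴ − 24x³. Remainder: 2x³ − 11x² + 10x + 8.
Step 5: lead(2x³ − 11x² + 10x + 8) ÷ lead(D) = 2x³ ÷ −x = −2x². Subtract (−2x²)·D = 2x³ − 8x². Remainder: −3x² + 10x + 8.
Step 6: lead(−3x² + 10x + 8) ÷ lead(D) = −3x² ÷ −x = 3x. Subtract (3x)·D = −3x² + 12x. Remainder: −2x + 8.
Step 7: lead(−2x + 8) ÷ lead(D) = −2x ÷ −x = 2. Subtract (2)·D = −2x + 8. Remainder: 0.

R = [0], so D(x) is a factor of P(x). yes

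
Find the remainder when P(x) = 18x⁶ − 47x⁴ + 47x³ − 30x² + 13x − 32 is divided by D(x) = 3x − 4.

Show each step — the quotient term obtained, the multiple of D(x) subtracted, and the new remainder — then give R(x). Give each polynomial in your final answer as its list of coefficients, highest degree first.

R = [-4]

Step 1: lead(18x⁶ − 47x⁴ + 47x³ − 30x² + 13x − 32) ÷ lead(D) = 18x⁶ ÷ 3x = 6x⁵. Subtract (6x⁵)·D = 18x⁶ − 24x⁵. Remainder: 24x⁵ − 47x⁴ + 47x³ − 30x² + 13x − 32.
Step 2: lead(24x⁵ − 47x⁴ + 47x³ − 30x² + 13x − 32) ÷ lead(D) = 24x⁵ ÷ 3x = 8x⁴. Subtract (8x⁴)·D = 24x⁵ − 32x⁴. Remainder: −15x⁴ + 47x³ − 30x² + 13x − 32.
Step 3: lead(−15x⁴ + 47x³ − 30x² + 13x − 32) ÷ lead(D) = −15x⁴ ÷ 3x = −5x³. Subtract (−5x³)·D = −15x⁴ + 20x³. Remainder: 27x³ − 30x² + 13x − 32.
Step 4: lead(27x³ − 30x² + 13x − 32) ÷ lead(D) = 27x³ ÷ 3x = 9x². Subtract (9x²)·D = 27x³ − 36x². Remainder: 6x² + 13x − 32.
Step 5: lead(6x² + 13x − 32) ÷ lead(D) = 6x² ÷ 3x = 2x. Subtract (2x)·D = 6x² − 8x. Remainder: 21x − 32.
Step 6: lead(21x − 32) ÷ lead(D) = 21x ÷ 3x = 7. Subtract (7)·D = 21x − 28. Remainder: −4.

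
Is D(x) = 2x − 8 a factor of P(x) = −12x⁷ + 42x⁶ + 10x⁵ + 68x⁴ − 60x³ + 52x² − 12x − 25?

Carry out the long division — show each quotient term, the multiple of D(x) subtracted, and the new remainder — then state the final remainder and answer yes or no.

Step 1: lead(−12x⁷ + 42x⁶ + 10x⁵ + 68x⁴ − 60x³ + 52x² − 12x − 25) ÷ lead(D) = −12x⁷ ÷ 2x = −6x⁶. Subtract (−6x⁶)·D = −12x⁷ + 48x⁶. Remainder: −6x⁶ + 10x⁵ + 68x⁴ − 60x³ + 52x² − 12x − 25.
Step 2: lead(−6x⁶ + 10x⁵ + 68x⁴ − 60x³ + 52x² − 12x − 25) ÷ lead(D) = −6x⁶ ÷ 2x = −3x⁵. Subtract (−3x⁵)·D = −6x⁶ + 24x⁵. Remainder: −14x⁵ + 68x⁴ − 60x³ + 52x² − 12x − 25.
Step 3: lead(−14x⁵ + 68x⁴ − 60x³ + 52x² − 12x − 25) ÷ lead(D) = −14x⁵ ÷ 2x = −7x⁴. Subtract (−7x⁴)·D = −14x⁵ + 56x⁴. Remainder: 12x⁴ − 60x³ + 52x² − 12x − 25.
Step 4: lead(12x⁴ − 60x³ + 52x² − 12x − 25) ÷ lead(D) = 12x⁴ ÷ 2x = 6x³. Subtract (6x³)·D = 12x⁴ − 48x³. Remainder: −12x³ + 52x² − 12x − 25.
Step 5: lead(−12x³ + 52x² − 12x − 25) ÷ lead(D) = −12x³ ÷ 2x = −6x². Subtract (−6x²)·D = −12x³ + 48x². Remainder: 4x² − 12x − 25.
Step 6: lead(4x² − 12x − 25) ÷ lead(D) = 4x² ÷ 2x = 2x. Subtract (2x)·D = 4x² − 16x. Remainder: 4x − 25.
Step 7: lead(4x − 25) ÷ lead(D) = 4x ÷ 2x = 2. Subtract (2)·D = 4x − 16. Remainder: −9.

R(x) = −9, so D(x) is not a factor of P(x). no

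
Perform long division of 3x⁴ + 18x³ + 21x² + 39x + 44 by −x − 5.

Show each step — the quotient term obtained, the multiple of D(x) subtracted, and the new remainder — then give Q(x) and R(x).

Step 1: lead(3x⁴ + 18x³ + 21x² + 39x + 44) ÷ lead(D) = 3x⁴ ÷ −x = −3x³. Subtract (−3x³)·D = 3x⁴ + 15x³. Remainder: 3x³ + 21x² + 39x + 44.
Step 2: lead(3x³ + 21x² + 39x + 44) ÷ lead(D) = 3x³ ÷ −x = −3x². Subtract (−3x²)·D = 3x³ + 15x². Remainder: 6x² + 39x + 44.
Step 3: lead(6x² + 39x + 44) ÷ lead(D) = 6x² ÷ −x = −6x. Subtract (−6x)·D = 6x² + 30x. Remainder: 9x + 44.
Step 4: lead(9x + 44) ÷ lead(D) = 9x ÷ −x = −9. Subtract (−9)·D = 9x + 45. Remainder: −1.

Q(x) = −3x³ − 3x² − 6x − 9; R(x) = −1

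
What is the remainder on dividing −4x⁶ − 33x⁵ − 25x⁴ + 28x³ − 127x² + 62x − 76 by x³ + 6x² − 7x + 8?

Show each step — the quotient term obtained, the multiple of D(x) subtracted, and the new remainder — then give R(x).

R(x) = 6x² − 9x − 4

Step 1: lead(−4x⁶ − 33x⁵ − 25x⁴ + 28x³ − 127x² + 62x − 76) ÷ lead(D) = −4x⁶ ÷ x³ = −4x³. Subtract (−4x³)·D = −4x⁶ − 24x⁵ + 28x⁴ − 32x³. Remainder: −9x⁵ − 53x⁴ + 60x³ − 127x² + 62x − 76.
Step 2: lead(−9x⁵ − 53x⁴ + 60x³ − 127x² + 62x − 76) ÷ lead(D) = −9x⁵ ÷ x³ = −9x². Subtract (−9x²)·D = −9x⁵ − 54x⁴ + 63x³ − 72x². Remainder: x⁴ − 3x³ − 55x² + 62x − 76.
Step 3: lead(x⁴ − 3x³ − 55x² + 62x − 76) ÷ lead(D) = x⁴ ÷ x³ = x. Subtract (x)·D = x⁴ + 6x³ − 7x² + 8x. Remainder: −9x³ − 48x² + 54x − 76.
Step 4: lead(−9x³ − 48x² + 54x − 76) ÷ lead(D) = −9x³ ÷ x³ = −9. Subtract (−9)·D = −9x³ − 54x² + 63x − 72. Remainder: 6x² − 9x − 4.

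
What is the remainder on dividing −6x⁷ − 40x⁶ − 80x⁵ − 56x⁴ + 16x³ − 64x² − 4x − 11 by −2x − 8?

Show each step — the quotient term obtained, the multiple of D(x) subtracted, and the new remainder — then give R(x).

R(x) = 5

Step 1: lead(−6x⁷ − 40x⁶ − 80x⁵ − 56x⁴ + 16x³ − 64x² − 4x − 11) ÷ lead(D) = −6x⁷ ÷ −2x = 3x⁶. Subtract (3x⁶)·D = −6x⁷ − 24x⁶. Remainder: −16x⁶ − 80x⁵ − 56x⁴ + 16x³ − 64x² − 4x − 11.
Step 2: lead(−16x⁶ − 80x⁵ − 56x⁴ + 16x³ − 64x² − 4x − 11) ÷ lead(D) = −16x⁶ ÷ −2x = 8x⁵. Subtract (8x⁵)·D = −16x⁶ − 64x⁵. Remainder: −16x⁵ − 56x⁴ + 16x³ − 64x² − 4x − 11.
Step 3: lead(−16x⁵ − 56x⁴ + 16x³ − 64x² − 4x − 11) ÷ lead(D) = −16x⁵ ÷ −2x = 8x⁴. Subtract (8x⁴)·D = −16x⁵ − 64x⁴. Remainder: 8x⁴ + 16x³ − 64x² − 4x − 11.
Step 4: lead(8x⁴ + 16x³ − 64x² − 4x − 11) ÷ lead(D) = 8x⁴ ÷ −2x = −4x³. Subtract (−4x³)·D = 8x⁴ + 32x³. Remainder: −16x³ − 64x² − 4x − 11.
Step 5: lead(−16x³ − 64x² − 4x − 11) ÷ lead(D) = −16x³ ÷ −2x = 8x². Subtract (8x²)·D = −16x³ − 64x². Remainder: −4x − 11.
Step 6: lead(−4x − 11) ÷ lead(D) = −4x ÷ −2x = 2. Subtract (2)·D = −4x − 16. Remainder: 5.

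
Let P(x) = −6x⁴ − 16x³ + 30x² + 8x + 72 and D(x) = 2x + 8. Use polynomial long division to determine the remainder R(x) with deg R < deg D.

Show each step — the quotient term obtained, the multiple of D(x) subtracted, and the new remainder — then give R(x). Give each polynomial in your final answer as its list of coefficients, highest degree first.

R = [8]

Step 1: lead(−6x⁴ − 16x³ + 30x² + 8x + 72) ÷ lead(D) = −6x⁴ ÷ 2x = −3x³. Subtract (−3x³)·D = −6x⁴ − 24x³. Remainder: 8x³ + 30x² + 8x + 72.
Step 2: lead(8x³ + 30x² + 8x + 72) ÷ lead(D) = 8x³ ÷ 2x = 4x². Subtract (4x²)·D = 8x³ + 32x². Remainder: −2x² + 8x + 72.
Step 3: lead(−2x² + 8x + 72) ÷ lead(D) = −2x² ÷ 2x = −x. Subtract (−x)·D = −2x² − 8x. Remainder: 16x + 72.
Step 4: lead(16x + 72) ÷ lead(D) = 16x ÷ 2x = 8. Subtract (8)·D = 16x + 64. Remainder: 8.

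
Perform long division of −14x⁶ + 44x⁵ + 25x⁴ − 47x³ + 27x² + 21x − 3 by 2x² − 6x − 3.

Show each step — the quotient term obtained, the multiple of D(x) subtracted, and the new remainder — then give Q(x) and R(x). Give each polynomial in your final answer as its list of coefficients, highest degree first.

Q = [-7, 1, 5, -7, 0]; R = [-3]

Step 1: lead(−14x⁶ + 44x⁵ + 25x⁴ − 47x³ + 27x² + 21x − 3) ÷ lead(D) = −14x⁶ ÷ 2x² = −7x⁴. Subtract (−7x⁴)·D = −14x⁶ + 42x⁵ + 21x⁴. Remainder: 2x⁵ + 4x⁴ − 47x³ + 27x² + 21x − 3.
Step 2: lead(2x⁵ + 4x⁴ − 47x³ + 27x² + 21x − 3) ÷ lead(D) = 2x⁵ ÷ 2x² = x³. Subtract (x³)·D = 2x⁵ − 6x⁴ − 3x³. Remainder: 10x⁴ − 44x³ + 27x² + 21x − 3.
Step 3: lead(10x⁴ − 44x³ + 27x² + 21x − 3) ÷ lead(D) = 10x⁴ ÷ 2x² = 5x². Subtract (5x²)·D = 10x⁴ − 30x³ − 15x². Remainder: −14x³ + 42x² + 21x − 3.
Step 4: lead(−14x³ + 42x² + 21x − 3) ÷ lead(D) = −14x³ ÷ 2x² = −7x. Subtract (−7x)·D = −14x³ + 42x² + 21x. Remainder: −3.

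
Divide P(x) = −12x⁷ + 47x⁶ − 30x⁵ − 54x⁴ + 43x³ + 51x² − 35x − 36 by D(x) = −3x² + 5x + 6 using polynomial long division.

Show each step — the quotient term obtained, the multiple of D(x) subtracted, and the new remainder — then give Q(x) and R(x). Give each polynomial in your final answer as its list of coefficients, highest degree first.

Q = [4, -9, 3, 5, 0, -7]; R = [6]

Step 1: lead(−12x⁷ + 47x⁶ − 30x⁵ − 54x⁴ + 43x³ + 51x² − 35x − 36) ÷ lead(D) = −12x⁷ ÷ −3x² = 4x⁵. Subtract (4x⁵)·D = −12x⁷ + 20x⁶ + 24x⁵. Remainder: 27x⁶ − 54x⁵ − 54x⁴ + 43x³ + 51x² − 35x − 36.
Step 2: lead(27x⁶ − 54x⁵ − 54x⁴ + 43x³ + 51x² − 35x − 36) ÷ lead(D) = 27x⁶ ÷ −3x² = −9x⁴. Subtract (−9x⁴)·D = 27x⁶ − 45x⁵ − 54x⁴. Remainder: −9x⁵ + 43x³ + 51x² − 35x − 36.
Step 3: lead(−9x⁵ + 43x³ + 51x² − 35x − 36) ÷ lead(D) = −9x⁵ ÷ −3x² = 3x³. Subtract (3x³)·D = −9x⁵ + 15x⁴ + 18x³. Remainder: −15x⁴ + 25x³ + 51x² − 35x − 36.
Step 4: lead(−15x⁴ + 25x³ + 51x² − 35x − 36) ÷ lead(D) = −15x⁴ ÷ −3x² = 5x². Subtract (5x²)·D = −15x⁴ + 25x³ + 30x². Remainder: 21x² − 35x − 36.
Step 5: lead(21x² − 35x − 36) ÷ lead(D) = 21x² ÷ −3x² = −7. Subtract (−7)·D = 21x² − 35x − 42. Remainder: 6.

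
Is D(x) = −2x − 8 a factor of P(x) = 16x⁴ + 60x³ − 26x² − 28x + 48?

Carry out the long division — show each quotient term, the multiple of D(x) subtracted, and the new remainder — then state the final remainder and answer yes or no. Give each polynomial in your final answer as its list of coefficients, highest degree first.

R = [0], so D(x) is a factor of P(x). yes

Step 1: lead(16x⁴ + 60x³ − 26x² − 28x + 48) ÷ lead(D) = 16x⁴ ÷ −2x = −8x³. Subtract (−8x³)·D = 16x⁴ + 64x³. Remainder: −4x³ − 26x² − 28x + 48.
Step 2: lead(−4x³ − 26x² − 28x + 48) ÷ lead(D) = −4x³ ÷ −2x = 2x². Subtract (2x²)·D = −4x³ − 16x². Remainder: −10x² − 28x + 48.
Step 3: lead(−10x² − 28x + 48) ÷ lead(D) = −10x² ÷ −2x = 5x. Subtract (5x)·D = −10x² − 40x. Remainder: 12x + 48.
Step 4: lead(12x + 48) ÷ lead(D) = 12x ÷ −2x = −6. Subtract (−6)·D = 12x + 48. Remainder: 0.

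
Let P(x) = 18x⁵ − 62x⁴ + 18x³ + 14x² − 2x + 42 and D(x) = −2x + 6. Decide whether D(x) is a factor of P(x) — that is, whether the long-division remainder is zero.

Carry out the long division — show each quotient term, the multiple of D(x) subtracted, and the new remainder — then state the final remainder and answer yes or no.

Step 1: lead(18x⁵ − 62x⁴ + 18x³ + 14x² − 2x + 42) ÷ lead(D) = 18x⁵ ÷ −2x = −9x⁴. Subtract (−9x⁴)·D = 18x⁵ − 54x⁴. Remainder: −8x⁴ + 18x³ + 14x² − 2x + 42.
Step 2: lead(−8x⁴ + 18x³ + 14x² − 2x + 42) ÷ lead(D) = −8x⁴ ÷ −2x = 4x³. Subtract (4x³)·D = −8x⁴ + 24x³. Remainder: −6x³ + 14x² − 2x + 42.
Step 3: lead(−6x³ + 14x² − 2x + 42) ÷ lead(D) = −6x³ ÷ −2x = 3x². Subtract (3x²)·D = −6x³ + 18x². Remainder: −4x² − 2x + 42.
Step 4: lead(−4x² − 2x + 42) ÷ lead(D) = −4x² ÷ −2x = 2x. Subtract (2x)·D = −4x² + 12x. Remainder: −14x + 42.
Step 5: lead(−14x + 42) ÷ lead(D) = −14x ÷ −2x = 7. Subtract (7)·D = −14x + 42. Remainder: 0.

R(x) = 0, so D(x) is a factor of P(x). yes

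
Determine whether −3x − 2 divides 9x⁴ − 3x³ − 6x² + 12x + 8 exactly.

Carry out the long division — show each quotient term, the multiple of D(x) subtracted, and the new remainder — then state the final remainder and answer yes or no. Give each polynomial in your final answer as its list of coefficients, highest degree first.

R = [0], so D(x) is a factor of P(x). yes

Step 1: lead(9x⁴ − 3x³ − 6x² + 12x + 8) ÷ lead(D) = 9x⁴ ÷ −3x = −3x³. Subtract (−3x³)·D = 9x⁴ + 6x³. Remainder: −9x³ − 6x² + 12x + 8.
Step 2: lead(−9x³ − 6x² + 12x + 8) ÷ lead(D) = −9x³ ÷ −3x = 3x². Subtract (3x²)·D = −9x³ − 6x². Remainder: 12x + 8.
Step 3: lead(12x + 8) ÷ lead(D) = 12x ÷ −3x = −4. Subtract (−4)·D = 12x + 8. Remainder: 0.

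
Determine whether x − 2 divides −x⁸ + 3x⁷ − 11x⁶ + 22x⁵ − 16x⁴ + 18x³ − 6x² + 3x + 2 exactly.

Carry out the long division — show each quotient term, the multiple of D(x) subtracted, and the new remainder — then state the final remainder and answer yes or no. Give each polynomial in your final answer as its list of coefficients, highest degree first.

Step 1: lead(−x⁸ + 3x⁷ − 11x⁶ + 22x⁵ − 16x⁴ + 18x³ − 6x² + 3x + 2) ÷ lead(D) = −x⁸ ÷ x = −x⁷. Subtract (−x⁷)·D = −x⁸ + 2x⁷. Remainder: x⁷ − 11x⁶ + 22x⁵ − 16x⁴ + 18x³ − 6x² + 3x + 2.
Step 2: lead(x⁷ − 11x⁶ + 22x⁵ − 16x⁴ + 18x³ − 6x² + 3x + 2) ÷ lead(D) = x⁷ ÷ x = x⁶. Subtract (x⁶)·D = x⁷ − 2x⁶. Remainder: −9x⁶ + 22x⁵ − 16x⁴ + 18x³ − 6x² + 3x + 2.
Step 3: lead(−9x⁶ + 22x⁵ − 16x⁴ + 18x³ − 6x² + 3x + 2) ÷ lead(D) = −9x⁶ ÷ x = −9x⁵. Subtract (−9x⁵)·D = −9x⁶ + 18x⁵. Remainder: 4x⁵ − 16x⁴ + 18x³ − 6x² + 3x + 2.
Step 4: lead(4x⁵ − 16x⁴ + 18x³ − 6x² + 3x + 2) ÷ lead(D) = 4x⁵ ÷ x = 4x⁴. Subtract (4x⁴)·D = 4x⁵ − 8x⁴. Remainder: −8x⁴ + 18x³ − 6x² + 3x + 2.
Step 5: lead(−8x⁴ + 18x³ − 6x² + 3x + 2) ÷ lead(D) = −8x⁴ ÷ x = −8x³. Subtract (−8x³)·D = −8x⁴ + 16x³. Remainder: 2x³ − 6x² + 3x + 2.
Step 6: lead(2x³ − 6x² + 3x + 2) ÷ lead(D) = 2x³ ÷ x = 2x². Subtract (2x²)·D = 2x³ − 4x². Remainder: −2x² + 3x + 2.
Step 7: lead(−2x² + 3x + 2) ÷ lead(D) = −2x² ÷ x = −2x. Subtract (−2x)·D = −2x² + 4x. Remainder: −x + 2.
Step 8: lead(−x + 2) ÷ lead(D) = −x ÷ x = −1. Subtract (−1)·D = −x + 2. Remainder: 0.

R = [0], so D(x) is a factor of P(x). yes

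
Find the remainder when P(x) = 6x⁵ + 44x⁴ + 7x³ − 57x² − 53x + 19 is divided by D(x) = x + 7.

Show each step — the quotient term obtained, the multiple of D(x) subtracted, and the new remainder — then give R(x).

R(x) = −2

Step 1: lead(6x⁵ + 44x⁴ + 7x³ − 57x² − 53x + 19) ÷ lead(D) = 6x⁵ ÷ x = 6x⁴. Subtract (6x⁴)·D = 6x⁵ + 42x⁴. Remainder: 2x⁴ + 7x³ − 57x² − 53x + 19.
Step 2: lead(2x⁴ + 7x³ − 57x² − 53x + 19) ÷ lead(D) = 2x⁴ ÷ x = 2x³. Subtract (2x³)·D = 2x⁴ + 14x³. Remainder: −7x³ − 57x² − 53x + 19.
Step 3: lead(−7x³ − 57x² − 53x + 19) ÷ lead(D) = −7x³ ÷ x = −7x². Subtract (−7x²)·D = −7x³ − 49x². Remainder: −8x² − 53x + 19.
Step 4: lead(−8x² − 53x + 19) ÷ lead(D) = −8x² ÷ x = −8x. Subtract (−8x)·D = −8x² − 56x. Remainder: 3x + 19.
Step 5: lead(3x + 19) ÷ lead(D) = 3x ÷ x = 3. Subtract (3)·D = 3x + 21. Remainder: −2.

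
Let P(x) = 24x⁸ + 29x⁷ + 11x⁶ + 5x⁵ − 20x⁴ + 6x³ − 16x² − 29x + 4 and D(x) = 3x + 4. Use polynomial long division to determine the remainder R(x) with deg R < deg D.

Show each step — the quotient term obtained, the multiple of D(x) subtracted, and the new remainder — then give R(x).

Step 1: lead(24x⁸ + 29x⁷ + 11x⁶ + 5x⁵ − 20x⁴ + 6x³ − 16x² − 29x + 4) ÷ lead(D) = 24x⁸ ÷ 3x = 8x⁷. Subtract (8x⁷)·D = 24x⁸ + 32x⁷. Remainder: −3x⁷ + 11x⁶ + 5x⁵ − 20x⁴ + 6x³ − 16x² − 29x + 4.
Step 2: lead(−3x⁷ + 11x⁶ + 5x⁵ − 20x⁴ + 6x³ − 16x² − 29x + 4) ÷ lead(D) = −3x⁷ ÷ 3x = −x⁶. Subtract (−x⁶)·D = −3x⁷ − 4x⁶. Remainder: 15x⁶ + 5x⁵ − 20x⁴ + 6x³ − 16x² − 29x + 4.
Step 3: lead(15x⁶ + 5x⁵ − 20x⁴ + 6x³ − 16x² − 29x + 4) ÷ lead(D) = 15x⁶ ÷ 3x = 5x⁵. Subtract (5x⁵)·D = 15x⁶ + 20x⁵. Remainder: −15x⁵ − 20x⁴ + 6x³ − 16x² − 29x + 4.
Step 4: lead(−15x⁵ − 20x⁴ + 6x³ − 16x² − 29x + 4) ÷ lead(D) = −15x⁵ ÷ 3x = −5x⁴. Subtract (−5x⁴)·D = −15x⁵ − 20x⁴. Remainder: 6x³ − 16x² − 29x + 4.
Step 5: lead(6x³ − 16x² − 29x + 4) ÷ lead(D) = 6x³ ÷ 3x = 2x². Subtract (2x²)·D = 6x³ + 8x². Remainder: −24x² − 29x + 4.
Step 6: lead(−24x² − 29x + 4) ÷ lead(D) = −24x² ÷ 3x = −8x. Subtract (−8x)·D = −24x² − 32x. Remainder: 3x + 4.
Step 7: lead(3x + 4) ÷ lead(D) = 3x ÷ 3x = 1. Subtract (1)·D = 3x + 4. Remainder: 0.

R(x) = 0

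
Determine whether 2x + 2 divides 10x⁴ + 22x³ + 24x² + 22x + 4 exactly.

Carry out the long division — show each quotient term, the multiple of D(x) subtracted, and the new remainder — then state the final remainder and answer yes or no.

R(x) = −6, so D(x) is not a factor of P(x). no

Step 1: lead(10x⁴ + 22x³ + 24x² + 22x + 4) ÷ lead(D) = 10x⁴ ÷ 2x = 5x³. Subtract (5x³)·D = 10x⁴ + 10x³. Remainder: 12x³ + 24x² + 22x + 4.
Step 2: lead(12x³ + 24x² + 22x + 4) ÷ lead(D) = 12x³ ÷ 2x = 6x². Subtract (6x²)·D = 12x³ + 12x². Remainder: 12x² + 22x + 4.
Step 3: lead(12x² + 22x + 4) ÷ lead(D) = 12x² ÷ 2x = 6x. Subtract (6x)·D = 12x² + 12x. Remainder: 10x + 4.
Step 4: lead(10x + 4) ÷ lead(D) = 10x ÷ 2x = 5. Subtract (5)·D = 10x + 10. Remainder: −6.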